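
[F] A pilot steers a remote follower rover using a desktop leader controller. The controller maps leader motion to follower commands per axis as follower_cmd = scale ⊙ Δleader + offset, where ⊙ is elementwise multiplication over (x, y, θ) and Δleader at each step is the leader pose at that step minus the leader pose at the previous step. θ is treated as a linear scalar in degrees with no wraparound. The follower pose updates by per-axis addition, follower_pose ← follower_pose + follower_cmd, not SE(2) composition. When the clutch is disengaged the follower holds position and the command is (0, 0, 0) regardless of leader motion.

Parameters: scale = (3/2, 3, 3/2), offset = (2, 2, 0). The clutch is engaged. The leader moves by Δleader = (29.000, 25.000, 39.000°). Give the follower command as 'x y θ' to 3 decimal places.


axis x: 3/2·29.000 + 2 = 45.500
axis y: 3·25.000 + 2 = 77.000
axis θ: 3/2·39.000 + 0 = 58.500

45.500 77.000 58.500


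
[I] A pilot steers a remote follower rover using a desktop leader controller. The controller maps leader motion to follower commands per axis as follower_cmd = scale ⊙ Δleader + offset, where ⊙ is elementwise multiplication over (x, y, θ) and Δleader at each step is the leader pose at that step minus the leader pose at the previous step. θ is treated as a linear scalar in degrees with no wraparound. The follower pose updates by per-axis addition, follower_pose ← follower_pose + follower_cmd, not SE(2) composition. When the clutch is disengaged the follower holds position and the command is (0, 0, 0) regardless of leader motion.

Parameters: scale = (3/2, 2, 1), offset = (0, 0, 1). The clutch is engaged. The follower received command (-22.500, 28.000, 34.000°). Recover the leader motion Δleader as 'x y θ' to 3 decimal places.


axis x: (-22.500 − 0) / (3/2) = -15.000
axis y: (28.000 − 0) / (2) = 14.000
axis θ: (34.000 − 1) / (1) = 33.000

-15.000 14.000 33.000


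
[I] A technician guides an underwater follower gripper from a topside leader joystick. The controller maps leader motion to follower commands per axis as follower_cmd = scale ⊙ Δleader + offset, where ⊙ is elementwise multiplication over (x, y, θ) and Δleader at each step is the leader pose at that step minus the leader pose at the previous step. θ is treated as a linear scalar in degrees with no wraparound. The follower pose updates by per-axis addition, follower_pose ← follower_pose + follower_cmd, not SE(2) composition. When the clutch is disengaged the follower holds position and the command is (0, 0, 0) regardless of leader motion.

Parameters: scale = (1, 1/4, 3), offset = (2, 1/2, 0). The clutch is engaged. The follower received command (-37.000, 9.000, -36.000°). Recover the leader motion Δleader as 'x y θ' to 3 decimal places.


axis x: (-37.000 − 2) / (1) = -39.000
axis y: (9.000 − 1/2) / (1/4) = 34.000
axis θ: (-36.000 − 0) / (3) = -12.000

-39.000 34.000 -12.000


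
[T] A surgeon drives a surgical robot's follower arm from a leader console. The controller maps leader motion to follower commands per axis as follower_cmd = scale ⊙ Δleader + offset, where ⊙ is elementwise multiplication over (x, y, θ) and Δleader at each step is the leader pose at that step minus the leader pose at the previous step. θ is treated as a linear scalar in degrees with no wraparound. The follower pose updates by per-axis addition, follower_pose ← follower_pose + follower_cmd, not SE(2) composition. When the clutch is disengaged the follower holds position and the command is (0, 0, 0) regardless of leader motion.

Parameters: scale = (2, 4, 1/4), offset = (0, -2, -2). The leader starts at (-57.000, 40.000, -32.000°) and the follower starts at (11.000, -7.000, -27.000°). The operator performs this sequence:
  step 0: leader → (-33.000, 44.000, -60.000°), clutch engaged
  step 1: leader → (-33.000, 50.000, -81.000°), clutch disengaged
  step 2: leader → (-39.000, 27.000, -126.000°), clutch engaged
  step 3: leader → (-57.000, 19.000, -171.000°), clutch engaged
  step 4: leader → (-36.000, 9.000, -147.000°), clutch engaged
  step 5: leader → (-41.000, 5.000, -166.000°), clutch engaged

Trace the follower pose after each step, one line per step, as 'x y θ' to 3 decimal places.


59.000 7.000 -36.000
59.000 7.000 -36.000
47.000 -87.000 -49.250
11.000 -121.000 -62.500
53.000 -163.000 -58.500
43.000 -181.000 -65.250

step 0: Δleader=(24.000, 4.000, -28.000°), engaged; cmd=(48.000, 14.000, -9.000°) → follower=(59.000, 7.000, -36.000°)
step 1: Δleader=(0.000, 6.000, -21.000°), disengaged; cmd=(0,0,0) → follower holds at (59.000, 7.000, -36.000°)
step 2: Δleader=(-6.000, -23.000, -45.000°), engaged; cmd=(-12.000, -94.000, -13.250°) → follower=(47.000, -87.000, -49.250°)
step 3: Δleader=(-18.000, -8.000, -45.000°), engaged; cmd=(-36.000, -34.000, -13.250°) → follower=(11.000, -121.000, -62.500°)
step 4: Δleader=(21.000, -10.000, 24.000°), engaged; cmd=(42.000, -42.000, 4.000°) → follower=(53.000, -163.000, -58.500°)
step 5: Δleader=(-5.000, -4.000, -19.000°), engaged; cmd=(-10.000, -18.000, -6.750°) → follower=(43.000, -181.000, -65.250°)


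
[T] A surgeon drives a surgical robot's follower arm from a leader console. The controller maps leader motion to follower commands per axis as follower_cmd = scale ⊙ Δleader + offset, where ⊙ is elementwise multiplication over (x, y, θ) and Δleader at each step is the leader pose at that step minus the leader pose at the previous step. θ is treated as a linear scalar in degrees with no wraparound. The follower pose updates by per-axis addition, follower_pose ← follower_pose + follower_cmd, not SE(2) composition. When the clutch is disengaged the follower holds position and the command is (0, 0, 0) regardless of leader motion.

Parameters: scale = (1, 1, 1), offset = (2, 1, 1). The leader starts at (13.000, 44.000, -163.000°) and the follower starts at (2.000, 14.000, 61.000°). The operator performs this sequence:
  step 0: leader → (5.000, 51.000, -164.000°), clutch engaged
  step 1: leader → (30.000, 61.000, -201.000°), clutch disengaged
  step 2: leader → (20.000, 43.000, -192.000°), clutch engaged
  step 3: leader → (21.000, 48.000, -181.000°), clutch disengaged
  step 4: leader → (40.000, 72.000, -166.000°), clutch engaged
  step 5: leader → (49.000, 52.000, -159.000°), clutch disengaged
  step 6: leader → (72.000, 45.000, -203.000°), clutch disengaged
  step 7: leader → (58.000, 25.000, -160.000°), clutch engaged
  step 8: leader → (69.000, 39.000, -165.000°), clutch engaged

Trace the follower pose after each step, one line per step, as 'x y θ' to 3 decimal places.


-4.000 22.000 61.000
-4.000 22.000 61.000
-12.000 5.000 71.000
-12.000 5.000 71.000
9.000 30.000 87.000
9.000 30.000 87.000
9.000 30.000 87.000
-3.000 11.000 131.000
10.000 26.000 127.000

step 0: Δleader=(-8.000, 7.000, -1.000°), engaged; cmd=(-6.000, 8.000, 0.000°) → follower=(-4.000, 22.000, 61.000°)
step 1: Δleader=(25.000, 10.000, -37.000°), disengaged; cmd=(0,0,0) → follower holds at (-4.000, 22.000, 61.000°)
step 2: Δleader=(-10.000, -18.000, 9.000°), engaged; cmd=(-8.000, -17.000, 10.000°) → follower=(-12.000, 5.000, 71.000°)
step 3: Δleader=(1.000, 5.000, 11.000°), disengaged; cmd=(0,0,0) → follower holds at (-12.000, 5.000, 71.000°)
step 4: Δleader=(19.000, 24.000, 15.000°), engaged; cmd=(21.000, 25.000, 16.000°) → follower=(9.000, 30.000, 87.000°)
step 5: Δleader=(9.000, -20.000, 7.000°), disengaged; cmd=(0,0,0) → follower holds at (9.000, 30.000, 87.000°)
step 6: Δleader=(23.000, -7.000, -44.000°), disengaged; cmd=(0,0,0) → follower holds at (9.000, 30.000, 87.000°)
step 7: Δleader=(-14.000, -20.000, 43.000°), engaged; cmd=(-12.000, -19.000, 44.000°) → follower=(-3.000, 11.000, 131.000°)
step 8: Δleader=(11.000, 14.000, -5.000°), engaged; cmd=(13.000, 15.000, -4.000°) → follower=(10.000, 26.000, 127.000°)


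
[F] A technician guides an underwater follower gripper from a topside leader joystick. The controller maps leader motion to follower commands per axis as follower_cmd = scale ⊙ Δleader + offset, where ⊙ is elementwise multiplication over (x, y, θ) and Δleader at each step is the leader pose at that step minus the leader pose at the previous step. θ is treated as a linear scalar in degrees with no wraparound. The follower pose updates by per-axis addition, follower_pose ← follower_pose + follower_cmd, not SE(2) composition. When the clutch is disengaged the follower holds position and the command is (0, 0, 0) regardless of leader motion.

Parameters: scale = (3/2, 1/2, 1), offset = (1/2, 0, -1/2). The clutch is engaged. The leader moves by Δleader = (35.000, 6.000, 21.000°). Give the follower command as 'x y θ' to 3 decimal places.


53.000 3.000 20.500

axis x: 3/2·35.000 + 1/2 = 53.000
axis y: 1/2·6.000 + 0 = 3.000
axis θ: 1·21.000 + -1/2 = 20.500


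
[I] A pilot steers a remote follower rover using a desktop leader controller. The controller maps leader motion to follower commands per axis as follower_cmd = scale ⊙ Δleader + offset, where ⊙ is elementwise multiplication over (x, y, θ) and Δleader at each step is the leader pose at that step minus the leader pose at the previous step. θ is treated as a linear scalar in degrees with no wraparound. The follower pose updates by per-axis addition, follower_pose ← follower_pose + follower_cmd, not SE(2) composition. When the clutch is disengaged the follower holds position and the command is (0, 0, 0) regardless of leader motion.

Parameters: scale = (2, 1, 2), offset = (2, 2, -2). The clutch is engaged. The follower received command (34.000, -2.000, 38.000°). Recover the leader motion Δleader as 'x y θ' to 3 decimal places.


16.000 -4.000 20.000

axis x: (34.000 − 2) / (2) = 16.000
axis y: (-2.000 − 2) / (1) = -4.000
axis θ: (38.000 − -2) / (2) = 20.000


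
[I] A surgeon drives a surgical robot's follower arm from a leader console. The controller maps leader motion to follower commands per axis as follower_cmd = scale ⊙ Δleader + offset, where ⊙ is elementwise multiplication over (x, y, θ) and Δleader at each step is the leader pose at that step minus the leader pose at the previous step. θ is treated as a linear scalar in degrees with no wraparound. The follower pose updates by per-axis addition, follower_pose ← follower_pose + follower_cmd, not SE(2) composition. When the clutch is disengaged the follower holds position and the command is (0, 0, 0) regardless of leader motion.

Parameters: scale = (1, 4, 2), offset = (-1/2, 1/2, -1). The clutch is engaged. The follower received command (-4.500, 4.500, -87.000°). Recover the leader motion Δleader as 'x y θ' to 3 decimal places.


axis x: (-4.500 − -1/2) / (1) = -4.000
axis y: (4.500 − 1/2) / (4) = 1.000
axis θ: (-87.000 − -1) / (2) = -43.000

-4.000 1.000 -43.000


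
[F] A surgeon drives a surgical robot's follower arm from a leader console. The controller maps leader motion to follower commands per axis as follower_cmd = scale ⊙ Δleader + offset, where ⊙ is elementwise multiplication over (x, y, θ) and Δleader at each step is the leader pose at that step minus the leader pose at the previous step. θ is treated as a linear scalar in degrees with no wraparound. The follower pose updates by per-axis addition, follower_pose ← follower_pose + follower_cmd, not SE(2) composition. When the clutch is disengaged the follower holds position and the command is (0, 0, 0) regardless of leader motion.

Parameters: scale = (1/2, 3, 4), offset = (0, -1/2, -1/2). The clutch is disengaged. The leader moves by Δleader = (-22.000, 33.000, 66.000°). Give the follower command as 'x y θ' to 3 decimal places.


0.000 0.000 0.000

clutch disengaged → follower holds; cmd = (0, 0, 0)


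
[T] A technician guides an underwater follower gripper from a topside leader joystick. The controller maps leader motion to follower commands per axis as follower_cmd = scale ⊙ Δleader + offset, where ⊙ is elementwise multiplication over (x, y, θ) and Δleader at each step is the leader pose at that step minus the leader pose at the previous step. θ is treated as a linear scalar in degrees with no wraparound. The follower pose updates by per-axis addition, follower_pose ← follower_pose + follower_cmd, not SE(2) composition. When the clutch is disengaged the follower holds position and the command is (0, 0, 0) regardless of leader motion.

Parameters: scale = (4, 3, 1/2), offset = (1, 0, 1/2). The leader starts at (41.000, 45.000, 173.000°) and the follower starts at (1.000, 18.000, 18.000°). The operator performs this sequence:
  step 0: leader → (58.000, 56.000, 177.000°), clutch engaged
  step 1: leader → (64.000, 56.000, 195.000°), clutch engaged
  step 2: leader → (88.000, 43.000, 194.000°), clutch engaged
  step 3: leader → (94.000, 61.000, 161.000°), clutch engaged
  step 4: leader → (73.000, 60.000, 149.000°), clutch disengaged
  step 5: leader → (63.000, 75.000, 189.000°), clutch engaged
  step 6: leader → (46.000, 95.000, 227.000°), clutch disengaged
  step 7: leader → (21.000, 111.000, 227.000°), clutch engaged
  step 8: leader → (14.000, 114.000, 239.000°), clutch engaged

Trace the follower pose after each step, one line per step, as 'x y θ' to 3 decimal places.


70.000 51.000 20.500
95.000 51.000 30.000
192.000 12.000 30.000
217.000 66.000 14.000
217.000 66.000 14.000
178.000 111.000 34.500
178.000 111.000 34.500
79.000 159.000 35.000
52.000 168.000 41.500

step 0: Δleader=(17.000, 11.000, 4.000°), engaged; cmd=(69.000, 33.000, 2.500°) → follower=(70.000, 51.000, 20.500°)
step 1: Δleader=(6.000, 0.000, 18.000°), engaged; cmd=(25.000, 0.000, 9.500°) → follower=(95.000, 51.000, 30.000°)
step 2: Δleader=(24.000, -13.000, -1.000°), engaged; cmd=(97.000, -39.000, 0.000°) → follower=(192.000, 12.000, 30.000°)
step 3: Δleader=(6.000, 18.000, -33.000°), engaged; cmd=(25.000, 54.000, -16.000°) → follower=(217.000, 66.000, 14.000°)
step 4: Δleader=(-21.000, -1.000, -12.000°), disengaged; cmd=(0,0,0) → follower holds at (217.000, 66.000, 14.000°)
step 5: Δleader=(-10.000, 15.000, 40.000°), engaged; cmd=(-39.000, 45.000, 20.500°) → follower=(178.000, 111.000, 34.500°)
step 6: Δleader=(-17.000, 20.000, 38.000°), disengaged; cmd=(0,0,0) → follower holds at (178.000, 111.000, 34.500°)
step 7: Δleader=(-25.000, 16.000, 0.000°), engaged; cmd=(-99.000, 48.000, 0.500°) → follower=(79.000, 159.000, 35.000°)
step 8: Δleader=(-7.000, 3.000, 12.000°), engaged; cmd=(-27.000, 9.000, 6.500°) → follower=(52.000, 168.000, 41.500°)


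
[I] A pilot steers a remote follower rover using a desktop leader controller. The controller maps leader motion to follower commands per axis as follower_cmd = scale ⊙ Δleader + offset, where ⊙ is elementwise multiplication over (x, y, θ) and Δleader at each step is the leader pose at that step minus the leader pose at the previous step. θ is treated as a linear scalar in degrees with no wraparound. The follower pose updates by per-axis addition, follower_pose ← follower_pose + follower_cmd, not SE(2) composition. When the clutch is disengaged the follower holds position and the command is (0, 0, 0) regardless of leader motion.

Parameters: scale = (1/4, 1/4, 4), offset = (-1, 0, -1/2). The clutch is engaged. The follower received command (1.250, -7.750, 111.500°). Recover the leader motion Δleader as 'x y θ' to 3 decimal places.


9.000 -31.000 28.000

axis x: (1.250 − -1) / (1/4) = 9.000
axis y: (-7.750 − 0) / (1/4) = -31.000
axis θ: (111.500 − -1/2) / (4) = 28.000


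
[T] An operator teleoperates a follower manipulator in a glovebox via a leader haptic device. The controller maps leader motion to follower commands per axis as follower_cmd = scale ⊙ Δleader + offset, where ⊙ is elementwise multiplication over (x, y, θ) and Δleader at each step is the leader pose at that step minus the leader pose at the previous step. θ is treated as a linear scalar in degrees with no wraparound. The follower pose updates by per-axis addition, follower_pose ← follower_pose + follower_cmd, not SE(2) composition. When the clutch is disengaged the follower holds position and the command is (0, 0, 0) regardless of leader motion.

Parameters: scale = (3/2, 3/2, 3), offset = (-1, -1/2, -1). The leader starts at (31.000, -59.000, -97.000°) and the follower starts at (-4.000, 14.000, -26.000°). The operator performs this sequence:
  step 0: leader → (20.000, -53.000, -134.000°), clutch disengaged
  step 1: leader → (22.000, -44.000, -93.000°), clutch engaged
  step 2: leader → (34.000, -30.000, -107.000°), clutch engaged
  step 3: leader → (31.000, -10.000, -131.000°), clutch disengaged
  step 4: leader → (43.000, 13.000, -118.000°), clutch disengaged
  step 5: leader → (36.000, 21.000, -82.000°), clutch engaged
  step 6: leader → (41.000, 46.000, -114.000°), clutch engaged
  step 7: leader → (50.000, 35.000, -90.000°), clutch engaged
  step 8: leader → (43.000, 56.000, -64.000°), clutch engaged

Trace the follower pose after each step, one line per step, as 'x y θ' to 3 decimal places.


-4.000 14.000 -26.000
-2.000 27.000 96.000
15.000 47.500 53.000
15.000 47.500 53.000
15.000 47.500 53.000
3.500 59.000 160.000
10.000 96.000 63.000
22.500 79.000 134.000
11.000 110.000 211.000

step 0: Δleader=(-11.000, 6.000, -37.000°), disengaged; cmd=(0,0,0) → follower holds at (-4.000, 14.000, -26.000°)
step 1: Δleader=(2.000, 9.000, 41.000°), engaged; cmd=(2.000, 13.000, 122.000°) → follower=(-2.000, 27.000, 96.000°)
step 2: Δleader=(12.000, 14.000, -14.000°), engaged; cmd=(17.000, 20.500, -43.000°) → follower=(15.000, 47.500, 53.000°)
step 3: Δleader=(-3.000, 20.000, -24.000°), disengaged; cmd=(0,0,0) → follower holds at (15.000, 47.500, 53.000°)
step 4: Δleader=(12.000, 23.000, 13.000°), disengaged; cmd=(0,0,0) → follower holds at (15.000, 47.500, 53.000°)
step 5: Δleader=(-7.000, 8.000, 36.000°), engaged; cmd=(-11.500, 11.500, 107.000°) → follower=(3.500, 59.000, 160.000°)
step 6: Δleader=(5.000, 25.000, -32.000°), engaged; cmd=(6.500, 37.000, -97.000°) → follower=(10.000, 96.000, 63.000°)
step 7: Δleader=(9.000, -11.000, 24.000°), engaged; cmd=(12.500, -17.000, 71.000°) → follower=(22.500, 79.000, 134.000°)
step 8: Δleader=(-7.000, 21.000, 26.000°), engaged; cmd=(-11.500, 31.000, 77.000°) → follower=(11.000, 110.000, 211.000°)


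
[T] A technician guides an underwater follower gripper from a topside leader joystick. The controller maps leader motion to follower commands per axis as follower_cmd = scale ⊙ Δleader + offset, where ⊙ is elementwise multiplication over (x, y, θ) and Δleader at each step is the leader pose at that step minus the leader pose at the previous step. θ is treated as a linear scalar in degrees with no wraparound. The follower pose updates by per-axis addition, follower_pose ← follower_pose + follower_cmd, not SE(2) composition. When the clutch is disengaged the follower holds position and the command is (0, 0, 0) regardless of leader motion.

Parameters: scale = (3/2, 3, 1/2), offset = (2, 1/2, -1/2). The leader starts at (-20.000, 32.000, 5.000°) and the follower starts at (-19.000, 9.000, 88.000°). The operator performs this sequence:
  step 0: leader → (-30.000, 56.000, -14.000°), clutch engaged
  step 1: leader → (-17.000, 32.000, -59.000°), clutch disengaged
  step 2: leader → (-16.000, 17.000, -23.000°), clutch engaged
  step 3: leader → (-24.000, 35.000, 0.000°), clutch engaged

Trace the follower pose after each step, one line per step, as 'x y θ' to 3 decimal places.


step 0: Δleader=(-10.000, 24.000, -19.000°), engaged; cmd=(-13.000, 72.500, -10.000°) → follower=(-32.000, 81.500, 78.000°)
step 1: Δleader=(13.000, -24.000, -45.000°), disengaged; cmd=(0,0,0) → follower holds at (-32.000, 81.500, 78.000°)
step 2: Δleader=(1.000, -15.000, 36.000°), engaged; cmd=(3.500, -44.500, 17.500°) → follower=(-28.500, 37.000, 95.500°)
step 3: Δleader=(-8.000, 18.000, 23.000°), engaged; cmd=(-10.000, 54.500, 11.000°) → follower=(-38.500, 91.500, 106.500°)

-32.000 81.500 78.000
-32.000 81.500 78.000
-28.500 37.000 95.500
-38.500 91.500 106.500


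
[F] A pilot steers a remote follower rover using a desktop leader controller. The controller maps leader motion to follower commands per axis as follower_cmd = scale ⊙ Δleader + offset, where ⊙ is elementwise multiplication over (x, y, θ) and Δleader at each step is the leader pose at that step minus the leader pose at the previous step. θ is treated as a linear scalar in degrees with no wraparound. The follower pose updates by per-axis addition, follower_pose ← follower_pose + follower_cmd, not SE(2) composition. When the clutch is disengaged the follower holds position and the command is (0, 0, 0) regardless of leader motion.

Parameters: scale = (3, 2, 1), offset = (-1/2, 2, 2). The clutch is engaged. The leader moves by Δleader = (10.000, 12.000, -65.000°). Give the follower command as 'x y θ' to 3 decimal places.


29.500 26.000 -63.000

axis x: 3·10.000 + -1/2 = 29.500
axis y: 2·12.000 + 2 = 26.000
axis θ: 1·-65.000 + 2 = -63.000


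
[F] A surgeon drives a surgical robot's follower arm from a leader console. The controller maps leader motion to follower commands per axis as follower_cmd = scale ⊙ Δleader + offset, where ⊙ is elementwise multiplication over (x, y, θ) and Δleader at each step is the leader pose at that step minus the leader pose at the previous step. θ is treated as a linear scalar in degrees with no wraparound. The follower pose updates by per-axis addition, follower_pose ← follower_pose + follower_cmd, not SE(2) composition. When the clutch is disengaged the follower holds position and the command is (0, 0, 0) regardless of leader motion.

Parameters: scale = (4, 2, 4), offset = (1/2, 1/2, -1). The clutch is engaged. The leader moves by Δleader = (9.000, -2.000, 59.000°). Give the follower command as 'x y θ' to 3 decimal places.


36.500 -3.500 235.000

axis x: 4·9.000 + 1/2 = 36.500
axis y: 2·-2.000 + 1/2 = -3.500
axis θ: 4·59.000 + -1 = 235.000


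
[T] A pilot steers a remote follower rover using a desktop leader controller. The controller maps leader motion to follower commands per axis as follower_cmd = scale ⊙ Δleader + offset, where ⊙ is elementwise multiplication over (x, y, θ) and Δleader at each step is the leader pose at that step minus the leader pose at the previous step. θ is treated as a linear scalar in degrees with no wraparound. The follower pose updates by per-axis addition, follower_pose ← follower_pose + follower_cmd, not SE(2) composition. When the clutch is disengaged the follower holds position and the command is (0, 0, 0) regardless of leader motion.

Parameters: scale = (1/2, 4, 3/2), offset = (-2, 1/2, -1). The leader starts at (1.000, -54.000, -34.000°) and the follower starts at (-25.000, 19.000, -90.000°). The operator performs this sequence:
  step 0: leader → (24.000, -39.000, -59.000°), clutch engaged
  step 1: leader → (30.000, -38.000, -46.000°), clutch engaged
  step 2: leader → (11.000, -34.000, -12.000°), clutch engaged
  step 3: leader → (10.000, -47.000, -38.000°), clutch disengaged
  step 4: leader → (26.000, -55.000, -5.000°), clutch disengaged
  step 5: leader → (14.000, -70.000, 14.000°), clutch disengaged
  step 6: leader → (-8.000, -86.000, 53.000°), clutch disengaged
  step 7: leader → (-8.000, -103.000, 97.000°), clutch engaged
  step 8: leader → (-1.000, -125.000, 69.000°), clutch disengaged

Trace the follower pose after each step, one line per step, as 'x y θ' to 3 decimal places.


step 0: Δleader=(23.000, 15.000, -25.000°), engaged; cmd=(9.500, 60.500, -38.500°) → follower=(-15.500, 79.500, -128.500°)
step 1: Δleader=(6.000, 1.000, 13.000°), engaged; cmd=(1.000, 4.500, 18.500°) → follower=(-14.500, 84.000, -110.000°)
step 2: Δleader=(-19.000, 4.000, 34.000°), engaged; cmd=(-11.500, 16.500, 50.000°) → follower=(-26.000, 100.500, -60.000°)
step 3: Δleader=(-1.000, -13.000, -26.000°), disengaged; cmd=(0,0,0) → follower holds at (-26.000, 100.500, -60.000°)
step 4: Δleader=(16.000, -8.000, 33.000°), disengaged; cmd=(0,0,0) → follower holds at (-26.000, 100.500, -60.000°)
step 5: Δleader=(-12.000, -15.000, 19.000°), disengaged; cmd=(0,0,0) → follower holds at (-26.000, 100.500, -60.000°)
step 6: Δleader=(-22.000, -16.000, 39.000°), disengaged; cmd=(0,0,0) → follower holds at (-26.000, 100.500, -60.000°)
step 7: Δleader=(0.000, -17.000, 44.000°), engaged; cmd=(-2.000, -67.500, 65.000°) → follower=(-28.000, 33.000, 5.000°)
step 8: Δleader=(7.000, -22.000, -28.000°), disengaged; cmd=(0,0,0) → follower holds at (-28.000, 33.000, 5.000°)

-15.500 79.500 -128.500
-14.500 84.000 -110.000
-26.000 100.500 -60.000
-26.000 100.500 -60.000
-26.000 100.500 -60.000
-26.000 100.500 -60.000
-26.000 100.500 -60.000
-28.000 33.000 5.000
-28.000 33.000 5.000


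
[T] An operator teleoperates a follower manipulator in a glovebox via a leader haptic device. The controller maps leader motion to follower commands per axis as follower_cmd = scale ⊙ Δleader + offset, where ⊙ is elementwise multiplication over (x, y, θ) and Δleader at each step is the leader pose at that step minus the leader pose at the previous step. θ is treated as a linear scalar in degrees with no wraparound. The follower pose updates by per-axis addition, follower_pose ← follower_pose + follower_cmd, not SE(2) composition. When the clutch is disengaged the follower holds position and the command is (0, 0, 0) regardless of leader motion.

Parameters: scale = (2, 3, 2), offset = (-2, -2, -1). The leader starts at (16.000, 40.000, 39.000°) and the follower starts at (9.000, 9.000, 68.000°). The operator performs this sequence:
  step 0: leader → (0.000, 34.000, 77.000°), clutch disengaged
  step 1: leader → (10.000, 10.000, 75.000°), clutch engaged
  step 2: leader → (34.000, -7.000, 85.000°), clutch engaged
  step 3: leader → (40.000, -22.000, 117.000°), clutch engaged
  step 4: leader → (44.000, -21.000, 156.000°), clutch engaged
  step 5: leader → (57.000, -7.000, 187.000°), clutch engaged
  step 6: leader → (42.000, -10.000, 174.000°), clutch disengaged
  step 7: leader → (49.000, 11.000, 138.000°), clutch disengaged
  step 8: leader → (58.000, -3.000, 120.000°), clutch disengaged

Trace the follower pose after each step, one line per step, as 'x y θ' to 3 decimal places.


9.000 9.000 68.000
27.000 -65.000 63.000
73.000 -118.000 82.000
83.000 -165.000 145.000
89.000 -164.000 222.000
113.000 -124.000 283.000
113.000 -124.000 283.000
113.000 -124.000 283.000
113.000 -124.000 283.000

step 0: Δleader=(-16.000, -6.000, 38.000°), disengaged; cmd=(0,0,0) → follower holds at (9.000, 9.000, 68.000°)
step 1: Δleader=(10.000, -24.000, -2.000°), engaged; cmd=(18.000, -74.000, -5.000°) → follower=(27.000, -65.000, 63.000°)
step 2: Δleader=(24.000, -17.000, 10.000°), engaged; cmd=(46.000, -53.000, 19.000°) → follower=(73.000, -118.000, 82.000°)
step 3: Δleader=(6.000, -15.000, 32.000°), engaged; cmd=(10.000, -47.000, 63.000°) → follower=(83.000, -165.000, 145.000°)
step 4: Δleader=(4.000, 1.000, 39.000°), engaged; cmd=(6.000, 1.000, 77.000°) → follower=(89.000, -164.000, 222.000°)
step 5: Δleader=(13.000, 14.000, 31.000°), engaged; cmd=(24.000, 40.000, 61.000°) → follower=(113.000, -124.000, 283.000°)
step 6: Δleader=(-15.000, -3.000, -13.000°), disengaged; cmd=(0,0,0) → follower holds at (113.000, -124.000, 283.000°)
step 7: Δleader=(7.000, 21.000, -36.000°), disengaged; cmd=(0,0,0) → follower holds at (113.000, -124.000, 283.000°)
step 8: Δleader=(9.000, -14.000, -18.000°), disengaged; cmd=(0,0,0) → follower holds at (113.000, -124.000, 283.000°)


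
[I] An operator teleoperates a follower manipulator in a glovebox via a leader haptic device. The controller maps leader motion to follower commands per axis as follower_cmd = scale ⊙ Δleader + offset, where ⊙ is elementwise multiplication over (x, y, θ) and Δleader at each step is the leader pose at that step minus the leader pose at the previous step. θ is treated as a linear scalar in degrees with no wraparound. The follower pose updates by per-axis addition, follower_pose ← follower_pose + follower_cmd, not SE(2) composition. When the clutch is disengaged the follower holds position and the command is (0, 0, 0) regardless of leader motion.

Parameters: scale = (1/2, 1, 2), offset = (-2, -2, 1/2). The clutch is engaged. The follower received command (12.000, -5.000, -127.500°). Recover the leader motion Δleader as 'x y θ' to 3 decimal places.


28.000 -3.000 -64.000

axis x: (12.000 − -2) / (1/2) = 28.000
axis y: (-5.000 − -2) / (1) = -3.000
axis θ: (-127.500 − 1/2) / (2) = -64.000


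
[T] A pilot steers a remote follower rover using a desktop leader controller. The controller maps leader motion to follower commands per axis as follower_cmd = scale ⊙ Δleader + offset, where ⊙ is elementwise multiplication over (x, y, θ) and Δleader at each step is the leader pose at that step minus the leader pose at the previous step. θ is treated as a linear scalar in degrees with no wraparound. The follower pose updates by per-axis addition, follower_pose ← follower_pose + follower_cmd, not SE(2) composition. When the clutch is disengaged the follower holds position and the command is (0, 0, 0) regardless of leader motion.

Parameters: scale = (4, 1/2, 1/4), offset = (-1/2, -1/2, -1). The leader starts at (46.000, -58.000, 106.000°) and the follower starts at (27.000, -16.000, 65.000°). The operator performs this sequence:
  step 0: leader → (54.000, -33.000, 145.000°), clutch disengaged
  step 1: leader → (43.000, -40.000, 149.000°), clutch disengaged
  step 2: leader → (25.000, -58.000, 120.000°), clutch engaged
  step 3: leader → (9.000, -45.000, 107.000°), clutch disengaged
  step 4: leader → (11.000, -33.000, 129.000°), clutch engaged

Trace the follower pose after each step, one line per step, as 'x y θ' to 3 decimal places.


step 0: Δleader=(8.000, 25.000, 39.000°), disengaged; cmd=(0,0,0) → follower holds at (27.000, -16.000, 65.000°)
step 1: Δleader=(-11.000, -7.000, 4.000°), disengaged; cmd=(0,0,0) → follower holds at (27.000, -16.000, 65.000°)
step 2: Δleader=(-18.000, -18.000, -29.000°), engaged; cmd=(-72.500, -9.500, -8.250°) → follower=(-45.500, -25.500, 56.750°)
step 3: Δleader=(-16.000, 13.000, -13.000°), disengaged; cmd=(0,0,0) → follower holds at (-45.500, -25.500, 56.750°)
step 4: Δleader=(2.000, 12.000, 22.000°), engaged; cmd=(7.500, 5.500, 4.500°) → follower=(-38.000, -20.000, 61.250°)

27.000 -16.000 65.000
27.000 -16.000 65.000
-45.500 -25.500 56.750
-45.500 -25.500 56.750
-38.000 -20.000 61.250


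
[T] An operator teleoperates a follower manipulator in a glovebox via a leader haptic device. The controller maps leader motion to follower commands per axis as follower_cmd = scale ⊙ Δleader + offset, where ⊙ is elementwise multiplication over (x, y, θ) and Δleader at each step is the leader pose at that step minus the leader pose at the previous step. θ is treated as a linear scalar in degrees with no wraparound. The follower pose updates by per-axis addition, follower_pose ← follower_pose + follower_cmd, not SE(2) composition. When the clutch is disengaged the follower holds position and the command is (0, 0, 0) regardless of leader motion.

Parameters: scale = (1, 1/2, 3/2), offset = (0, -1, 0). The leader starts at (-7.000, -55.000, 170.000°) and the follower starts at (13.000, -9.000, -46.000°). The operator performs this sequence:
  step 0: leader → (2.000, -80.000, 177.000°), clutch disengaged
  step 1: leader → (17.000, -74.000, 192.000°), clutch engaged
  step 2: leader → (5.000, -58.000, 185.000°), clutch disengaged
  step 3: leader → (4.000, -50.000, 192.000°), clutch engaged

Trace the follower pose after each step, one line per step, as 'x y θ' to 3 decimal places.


13.000 -9.000 -46.000
28.000 -7.000 -23.500
28.000 -7.000 -23.500
27.000 -4.000 -13.000

step 0: Δleader=(9.000, -25.000, 7.000°), disengaged; cmd=(0,0,0) → follower holds at (13.000, -9.000, -46.000°)
step 1: Δleader=(15.000, 6.000, 15.000°), engaged; cmd=(15.000, 2.000, 22.500°) → follower=(28.000, -7.000, -23.500°)
step 2: Δleader=(-12.000, 16.000, -7.000°), disengaged; cmd=(0,0,0) → follower holds at (28.000, -7.000, -23.500°)
step 3: Δleader=(-1.000, 8.000, 7.000°), engaged; cmd=(-1.000, 3.000, 10.500°) → follower=(27.000, -4.000, -13.000°)


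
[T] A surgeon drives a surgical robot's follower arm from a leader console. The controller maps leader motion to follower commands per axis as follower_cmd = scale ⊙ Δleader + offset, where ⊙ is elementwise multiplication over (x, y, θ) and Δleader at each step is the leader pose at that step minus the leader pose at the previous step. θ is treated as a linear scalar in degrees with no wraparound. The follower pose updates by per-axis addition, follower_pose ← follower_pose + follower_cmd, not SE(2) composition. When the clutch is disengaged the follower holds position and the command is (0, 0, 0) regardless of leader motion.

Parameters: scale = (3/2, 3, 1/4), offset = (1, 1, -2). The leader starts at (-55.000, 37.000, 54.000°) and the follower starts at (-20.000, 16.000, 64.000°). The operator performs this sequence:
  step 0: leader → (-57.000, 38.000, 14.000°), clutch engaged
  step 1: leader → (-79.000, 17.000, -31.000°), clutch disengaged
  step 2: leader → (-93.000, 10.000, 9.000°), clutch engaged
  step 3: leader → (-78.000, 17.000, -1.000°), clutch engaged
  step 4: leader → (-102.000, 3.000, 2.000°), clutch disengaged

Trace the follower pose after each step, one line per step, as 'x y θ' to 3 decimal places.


-22.000 20.000 52.000
-22.000 20.000 52.000
-42.000 0.000 60.000
-18.500 22.000 55.500
-18.500 22.000 55.500

step 0: Δleader=(-2.000, 1.000, -40.000°), engaged; cmd=(-2.000, 4.000, -12.000°) → follower=(-22.000, 20.000, 52.000°)
step 1: Δleader=(-22.000, -21.000, -45.000°), disengaged; cmd=(0,0,0) → follower holds at (-22.000, 20.000, 52.000°)
step 2: Δleader=(-14.000, -7.000, 40.000°), engaged; cmd=(-20.000, -20.000, 8.000°) → follower=(-42.000, 0.000, 60.000°)
step 3: Δleader=(15.000, 7.000, -10.000°), engaged; cmd=(23.500, 22.000, -4.500°) → follower=(-18.500, 22.000, 55.500°)
step 4: Δleader=(-24.000, -14.000, 3.000°), disengaged; cmd=(0,0,0) → follower holds at (-18.500, 22.000, 55.500°)


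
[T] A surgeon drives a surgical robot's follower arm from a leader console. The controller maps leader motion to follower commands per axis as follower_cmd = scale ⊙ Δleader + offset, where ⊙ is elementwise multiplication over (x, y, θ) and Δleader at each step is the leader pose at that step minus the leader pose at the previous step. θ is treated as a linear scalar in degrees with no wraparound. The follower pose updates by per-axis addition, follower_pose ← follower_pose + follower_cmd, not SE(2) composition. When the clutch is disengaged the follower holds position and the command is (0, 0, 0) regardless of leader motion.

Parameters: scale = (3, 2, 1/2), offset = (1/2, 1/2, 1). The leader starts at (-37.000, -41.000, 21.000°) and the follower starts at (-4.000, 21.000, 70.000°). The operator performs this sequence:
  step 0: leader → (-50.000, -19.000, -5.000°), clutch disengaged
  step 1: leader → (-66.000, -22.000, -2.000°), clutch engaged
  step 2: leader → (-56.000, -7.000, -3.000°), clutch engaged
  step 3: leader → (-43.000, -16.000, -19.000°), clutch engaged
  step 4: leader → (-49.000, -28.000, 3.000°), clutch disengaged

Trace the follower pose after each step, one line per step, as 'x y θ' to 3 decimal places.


-4.000 21.000 70.000
-51.500 15.500 72.500
-21.000 46.000 73.000
18.500 28.500 66.000
18.500 28.500 66.000

step 0: Δleader=(-13.000, 22.000, -26.000°), disengaged; cmd=(0,0,0) → follower holds at (-4.000, 21.000, 70.000°)
step 1: Δleader=(-16.000, -3.000, 3.000°), engaged; cmd=(-47.500, -5.500, 2.500°) → follower=(-51.500, 15.500, 72.500°)
step 2: Δleader=(10.000, 15.000, -1.000°), engaged; cmd=(30.500, 30.500, 0.500°) → follower=(-21.000, 46.000, 73.000°)
step 3: Δleader=(13.000, -9.000, -16.000°), engaged; cmd=(39.500, -17.500, -7.000°) → follower=(18.500, 28.500, 66.000°)
step 4: Δleader=(-6.000, -12.000, 22.000°), disengaged; cmd=(0,0,0) → follower holds at (18.500, 28.500, 66.000°)


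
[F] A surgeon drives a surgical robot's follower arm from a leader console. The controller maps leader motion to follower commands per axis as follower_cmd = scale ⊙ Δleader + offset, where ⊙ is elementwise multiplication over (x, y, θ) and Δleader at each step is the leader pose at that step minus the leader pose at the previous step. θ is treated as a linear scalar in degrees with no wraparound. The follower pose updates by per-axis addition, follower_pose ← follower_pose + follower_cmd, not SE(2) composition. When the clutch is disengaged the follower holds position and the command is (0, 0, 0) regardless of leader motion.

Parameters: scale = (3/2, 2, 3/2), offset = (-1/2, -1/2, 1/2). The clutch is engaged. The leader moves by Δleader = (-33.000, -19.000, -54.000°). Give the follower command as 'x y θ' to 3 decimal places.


-50.000 -38.500 -80.500

axis x: 3/2·-33.000 + -1/2 = -50.000
axis y: 2·-19.000 + -1/2 = -38.500
axis θ: 3/2·-54.000 + 1/2 = -80.500


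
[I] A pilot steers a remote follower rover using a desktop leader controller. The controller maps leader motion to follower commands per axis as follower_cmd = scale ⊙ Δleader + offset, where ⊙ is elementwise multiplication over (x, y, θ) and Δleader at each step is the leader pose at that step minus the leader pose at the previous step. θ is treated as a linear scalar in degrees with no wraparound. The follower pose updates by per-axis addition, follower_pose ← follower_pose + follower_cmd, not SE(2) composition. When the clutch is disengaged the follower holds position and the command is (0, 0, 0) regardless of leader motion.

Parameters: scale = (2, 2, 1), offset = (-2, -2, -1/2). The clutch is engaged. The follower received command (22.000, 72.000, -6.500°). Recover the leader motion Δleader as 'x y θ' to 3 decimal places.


12.000 37.000 -6.000

axis x: (22.000 − -2) / (2) = 12.000
axis y: (72.000 − -2) / (2) = 37.000
axis θ: (-6.500 − -1/2) / (1) = -6.000


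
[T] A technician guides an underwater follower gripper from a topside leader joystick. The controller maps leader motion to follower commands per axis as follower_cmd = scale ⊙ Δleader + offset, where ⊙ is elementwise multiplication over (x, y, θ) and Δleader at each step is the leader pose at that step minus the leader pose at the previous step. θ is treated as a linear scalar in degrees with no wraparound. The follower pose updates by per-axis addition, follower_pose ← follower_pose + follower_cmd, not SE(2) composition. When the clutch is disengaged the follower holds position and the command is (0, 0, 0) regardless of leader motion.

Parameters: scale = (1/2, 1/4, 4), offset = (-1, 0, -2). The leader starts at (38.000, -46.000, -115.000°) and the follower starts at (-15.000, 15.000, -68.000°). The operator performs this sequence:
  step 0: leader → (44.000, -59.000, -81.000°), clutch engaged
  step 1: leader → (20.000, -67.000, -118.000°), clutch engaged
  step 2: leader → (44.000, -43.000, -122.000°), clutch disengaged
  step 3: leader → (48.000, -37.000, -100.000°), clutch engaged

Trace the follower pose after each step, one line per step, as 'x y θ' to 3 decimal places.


-13.000 11.750 66.000
-26.000 9.750 -84.000
-26.000 9.750 -84.000
-25.000 11.250 2.000

step 0: Δleader=(6.000, -13.000, 34.000°), engaged; cmd=(2.000, -3.250, 134.000°) → follower=(-13.000, 11.750, 66.000°)
step 1: Δleader=(-24.000, -8.000, -37.000°), engaged; cmd=(-13.000, -2.000, -150.000°) → follower=(-26.000, 9.750, -84.000°)
step 2: Δleader=(24.000, 24.000, -4.000°), disengaged; cmd=(0,0,0) → follower holds at (-26.000, 9.750, -84.000°)
step 3: Δleader=(4.000, 6.000, 22.000°), engaged; cmd=(1.000, 1.500, 86.000°) → follower=(-25.000, 11.250, 2.000°)
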